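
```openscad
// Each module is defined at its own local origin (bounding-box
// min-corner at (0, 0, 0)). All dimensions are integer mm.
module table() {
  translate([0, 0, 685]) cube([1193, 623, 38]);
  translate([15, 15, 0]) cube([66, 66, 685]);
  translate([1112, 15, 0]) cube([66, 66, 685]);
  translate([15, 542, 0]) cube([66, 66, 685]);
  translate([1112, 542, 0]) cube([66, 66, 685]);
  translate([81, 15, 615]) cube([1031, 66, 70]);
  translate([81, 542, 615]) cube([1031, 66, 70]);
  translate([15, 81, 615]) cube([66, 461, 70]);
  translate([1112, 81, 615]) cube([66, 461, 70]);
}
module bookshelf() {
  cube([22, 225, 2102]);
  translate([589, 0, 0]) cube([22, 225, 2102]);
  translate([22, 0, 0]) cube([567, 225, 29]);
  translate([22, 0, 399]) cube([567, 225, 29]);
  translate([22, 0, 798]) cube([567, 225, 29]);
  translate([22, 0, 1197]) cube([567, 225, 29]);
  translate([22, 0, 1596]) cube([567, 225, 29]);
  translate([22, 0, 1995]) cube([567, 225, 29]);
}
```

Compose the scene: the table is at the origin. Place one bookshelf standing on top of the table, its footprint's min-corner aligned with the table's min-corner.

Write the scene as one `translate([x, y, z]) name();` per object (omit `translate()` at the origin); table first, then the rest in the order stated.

table();
translate([0, 0, 723]) bookshelf();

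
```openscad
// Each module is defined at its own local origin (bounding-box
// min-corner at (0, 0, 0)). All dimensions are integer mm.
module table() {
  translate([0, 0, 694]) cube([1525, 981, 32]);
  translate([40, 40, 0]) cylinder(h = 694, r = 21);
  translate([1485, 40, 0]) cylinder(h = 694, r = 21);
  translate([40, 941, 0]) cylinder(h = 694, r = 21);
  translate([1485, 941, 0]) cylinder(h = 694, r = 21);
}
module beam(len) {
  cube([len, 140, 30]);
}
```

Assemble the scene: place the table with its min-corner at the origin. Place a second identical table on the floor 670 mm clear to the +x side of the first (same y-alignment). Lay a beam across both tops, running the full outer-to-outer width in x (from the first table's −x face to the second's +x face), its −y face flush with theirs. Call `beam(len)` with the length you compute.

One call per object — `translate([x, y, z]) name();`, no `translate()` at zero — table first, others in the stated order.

table();
translate([2195, 0, 0]) table();
translate([0, 0, 726]) beam(3720);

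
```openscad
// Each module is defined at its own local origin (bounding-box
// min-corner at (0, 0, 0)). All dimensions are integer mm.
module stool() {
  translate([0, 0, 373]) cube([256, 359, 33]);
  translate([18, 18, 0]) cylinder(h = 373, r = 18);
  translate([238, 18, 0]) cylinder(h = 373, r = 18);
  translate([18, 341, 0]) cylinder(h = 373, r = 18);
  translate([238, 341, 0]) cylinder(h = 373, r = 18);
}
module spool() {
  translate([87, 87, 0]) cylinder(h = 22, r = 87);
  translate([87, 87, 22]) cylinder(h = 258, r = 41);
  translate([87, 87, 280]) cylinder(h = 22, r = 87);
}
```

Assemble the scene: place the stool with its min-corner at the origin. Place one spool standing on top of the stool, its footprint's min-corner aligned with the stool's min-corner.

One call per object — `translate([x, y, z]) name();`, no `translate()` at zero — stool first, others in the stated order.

stool();
translate([0, 0, 406]) spool();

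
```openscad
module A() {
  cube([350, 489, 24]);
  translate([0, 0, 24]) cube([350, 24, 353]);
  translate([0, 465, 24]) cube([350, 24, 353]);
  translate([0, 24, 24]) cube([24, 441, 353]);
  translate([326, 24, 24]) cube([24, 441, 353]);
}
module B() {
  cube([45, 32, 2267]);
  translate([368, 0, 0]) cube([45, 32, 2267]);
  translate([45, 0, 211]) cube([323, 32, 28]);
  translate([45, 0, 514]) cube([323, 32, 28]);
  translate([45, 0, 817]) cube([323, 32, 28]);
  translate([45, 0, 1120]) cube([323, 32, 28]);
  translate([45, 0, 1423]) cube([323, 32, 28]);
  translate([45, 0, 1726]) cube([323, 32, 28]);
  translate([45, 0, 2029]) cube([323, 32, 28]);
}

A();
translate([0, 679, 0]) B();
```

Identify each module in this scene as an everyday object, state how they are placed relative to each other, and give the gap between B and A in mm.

A is an open box. B is a ladder. The ladder is on the floor beside the open box on its +y side. The gap between the ladder and the open box is 190 mm.

The ladder's nearest face is 190 mm from the open box's +y face.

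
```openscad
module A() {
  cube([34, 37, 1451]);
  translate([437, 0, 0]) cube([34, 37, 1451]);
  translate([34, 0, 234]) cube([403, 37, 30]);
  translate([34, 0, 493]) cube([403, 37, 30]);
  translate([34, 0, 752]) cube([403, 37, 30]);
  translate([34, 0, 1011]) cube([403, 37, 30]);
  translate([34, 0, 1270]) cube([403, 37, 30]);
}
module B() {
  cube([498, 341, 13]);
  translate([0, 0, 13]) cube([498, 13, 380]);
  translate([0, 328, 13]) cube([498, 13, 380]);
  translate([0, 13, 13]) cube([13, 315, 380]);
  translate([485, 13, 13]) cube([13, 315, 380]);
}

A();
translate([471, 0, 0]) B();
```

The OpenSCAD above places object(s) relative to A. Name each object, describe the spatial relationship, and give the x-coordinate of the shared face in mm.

A is a ladder. B is an open box. The open box is against the ladder's +x side, with their −y faces flush. The x-coordinate of the shared face is 471 mm.

The ladder's +x face and the open box's −x face are both at x = 471 mm.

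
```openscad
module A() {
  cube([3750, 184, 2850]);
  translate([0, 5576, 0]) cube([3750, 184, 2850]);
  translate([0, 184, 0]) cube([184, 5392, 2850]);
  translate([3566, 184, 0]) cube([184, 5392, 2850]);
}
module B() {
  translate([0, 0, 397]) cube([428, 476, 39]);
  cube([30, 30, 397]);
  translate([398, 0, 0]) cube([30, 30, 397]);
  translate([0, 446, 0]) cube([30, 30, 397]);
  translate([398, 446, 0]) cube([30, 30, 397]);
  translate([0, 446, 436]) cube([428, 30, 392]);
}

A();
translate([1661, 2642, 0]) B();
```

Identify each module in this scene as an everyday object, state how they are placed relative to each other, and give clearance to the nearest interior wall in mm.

A is a house frame. B is a chair. The chair sits inside the house frame, centred. The clearance to the nearest interior wall is 1477 mm.

Clearances: x = 1477, y = 2458; minimum 1477 mm.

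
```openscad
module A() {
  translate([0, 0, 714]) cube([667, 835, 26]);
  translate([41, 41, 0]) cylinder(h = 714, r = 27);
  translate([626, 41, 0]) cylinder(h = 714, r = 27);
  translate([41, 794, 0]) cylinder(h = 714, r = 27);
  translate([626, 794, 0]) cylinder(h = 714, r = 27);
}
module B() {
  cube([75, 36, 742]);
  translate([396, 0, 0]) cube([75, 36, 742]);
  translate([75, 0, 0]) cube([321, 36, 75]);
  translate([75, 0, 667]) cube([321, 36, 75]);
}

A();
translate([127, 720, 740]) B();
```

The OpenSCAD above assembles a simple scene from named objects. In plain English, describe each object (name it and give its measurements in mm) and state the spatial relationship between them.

A is a table: top 667 mm (x) × 835 mm (y), 26 mm thick, upper face at z = 740 mm, on four round legs of 54 mm diameter, each leg's bounding box inset 14 mm from the nearest pair of top edges, running from z = 0 to the bottom of the top.

B is a rectangular picture frame lying in the x–z plane (depth along y). The opening is 321 mm wide (x) by 592 mm tall (z), surrounded by a border 75 mm wide on all four sides. The frame is 36 mm deep and is made of two full-height vertical stiles with two horizontal rails fitted between them.

The picture frame is on top of the table.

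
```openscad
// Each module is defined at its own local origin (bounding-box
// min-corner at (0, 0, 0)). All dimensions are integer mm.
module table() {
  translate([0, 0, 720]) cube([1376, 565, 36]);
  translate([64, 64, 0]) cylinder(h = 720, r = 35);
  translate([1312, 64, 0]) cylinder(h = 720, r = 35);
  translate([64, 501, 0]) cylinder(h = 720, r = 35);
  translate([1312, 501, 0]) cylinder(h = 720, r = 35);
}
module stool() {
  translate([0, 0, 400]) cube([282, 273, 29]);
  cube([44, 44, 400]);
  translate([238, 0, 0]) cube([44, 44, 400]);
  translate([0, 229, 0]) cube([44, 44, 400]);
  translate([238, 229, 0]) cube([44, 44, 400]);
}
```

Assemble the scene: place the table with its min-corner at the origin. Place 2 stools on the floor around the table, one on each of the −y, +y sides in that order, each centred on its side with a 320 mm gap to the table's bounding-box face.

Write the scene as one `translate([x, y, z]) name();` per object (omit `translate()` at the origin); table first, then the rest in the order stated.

table();
translate([547, -593, 0]) stool();
translate([547, 885, 0]) stool();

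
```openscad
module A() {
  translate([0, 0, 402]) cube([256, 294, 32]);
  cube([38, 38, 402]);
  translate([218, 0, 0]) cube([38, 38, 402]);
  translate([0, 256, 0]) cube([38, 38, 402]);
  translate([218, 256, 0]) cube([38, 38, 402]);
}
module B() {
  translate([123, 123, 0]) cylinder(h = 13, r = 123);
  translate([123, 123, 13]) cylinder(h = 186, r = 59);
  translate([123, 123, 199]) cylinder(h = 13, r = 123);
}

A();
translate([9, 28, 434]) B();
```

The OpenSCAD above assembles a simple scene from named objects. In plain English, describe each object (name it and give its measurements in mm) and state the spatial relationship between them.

A is a four-legged stool. The seat is 256×294 mm, 32 mm thick, top at z = 434 mm. It stands on four square legs, each 38×38 mm in cross-section, from z = 0 to the seat underside, each flush with a corner of the seat.

B is a spool: two coaxial disc flanges of radius 123 mm and thickness 13 mm, joined by a core cylinder of radius 59 mm and height 186 mm. The lower flange rests on z = 0 and the three cylinders share a vertical axis.

The spool is on top of the stool.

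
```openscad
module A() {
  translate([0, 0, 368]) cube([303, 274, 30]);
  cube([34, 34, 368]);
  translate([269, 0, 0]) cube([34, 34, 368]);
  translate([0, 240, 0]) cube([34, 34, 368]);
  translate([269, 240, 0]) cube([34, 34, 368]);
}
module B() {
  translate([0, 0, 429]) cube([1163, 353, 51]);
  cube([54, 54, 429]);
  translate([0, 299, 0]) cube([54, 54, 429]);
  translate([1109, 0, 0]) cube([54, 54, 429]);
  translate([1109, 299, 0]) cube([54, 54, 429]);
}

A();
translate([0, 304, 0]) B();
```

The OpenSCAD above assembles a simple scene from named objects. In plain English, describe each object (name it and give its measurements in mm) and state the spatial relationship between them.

A is a four-legged stool. The seat is a 303×274×30 mm slab whose top surface is at z = 398 mm; four square legs, each 34×34 mm in cross-section, run from the floor (z = 0) to the underside of the seat, each flush with a corner of the seat.

B is a long wooden bench with a 1163 mm (x) × 353 mm (y) seat, 51 mm thick, its top surface 480 mm above the floor. Four 54 mm square legs at the seat corners, flush with the edges, run from z = 0 to the seat underside.

The bench is on the floor beside the stool on its +y side.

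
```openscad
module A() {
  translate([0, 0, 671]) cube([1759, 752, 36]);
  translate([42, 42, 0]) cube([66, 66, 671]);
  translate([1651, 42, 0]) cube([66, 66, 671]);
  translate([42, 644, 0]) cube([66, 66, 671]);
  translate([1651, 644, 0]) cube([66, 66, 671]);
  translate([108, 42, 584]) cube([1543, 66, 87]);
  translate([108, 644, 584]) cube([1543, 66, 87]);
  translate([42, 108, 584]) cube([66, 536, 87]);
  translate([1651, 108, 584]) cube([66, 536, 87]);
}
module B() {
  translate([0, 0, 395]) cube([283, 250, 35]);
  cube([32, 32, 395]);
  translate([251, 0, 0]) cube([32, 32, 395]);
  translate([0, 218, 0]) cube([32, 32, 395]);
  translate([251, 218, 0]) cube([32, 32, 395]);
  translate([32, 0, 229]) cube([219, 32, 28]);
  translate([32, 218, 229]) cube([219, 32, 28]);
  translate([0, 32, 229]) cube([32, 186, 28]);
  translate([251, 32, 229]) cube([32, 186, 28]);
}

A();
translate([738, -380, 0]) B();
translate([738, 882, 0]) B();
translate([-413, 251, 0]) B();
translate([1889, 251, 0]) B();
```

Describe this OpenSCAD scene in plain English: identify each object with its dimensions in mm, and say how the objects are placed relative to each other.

A is a table with a 1759×752 mm rectangular top, 36 mm thick, top surface at z = 707 mm, supported by four 66×66 mm square legs, each inset 42 mm from the nearest pair of top edges, running from the floor. Four apron rails, 66 mm thick and 87 mm tall, run between adjacent legs with their top edges flush with the underside of the top and their outer faces flush with the legs' outer faces.

B is a four-legged stool. The seat is a 283×250×35 mm slab whose top surface is at z = 430 mm; four square legs, each 32×32 mm in cross-section, run from the floor (z = 0) to the underside of the seat, each flush with a corner of the seat. Four stretchers, 32 mm wide and 28 mm tall, connect adjacent legs with their undersides at z = 229 mm, each running between the inner faces of the legs it joins and aligned with the legs' outer faces on the other axis.

Four stools sit around the table at the −y, +y, −x, +x sides.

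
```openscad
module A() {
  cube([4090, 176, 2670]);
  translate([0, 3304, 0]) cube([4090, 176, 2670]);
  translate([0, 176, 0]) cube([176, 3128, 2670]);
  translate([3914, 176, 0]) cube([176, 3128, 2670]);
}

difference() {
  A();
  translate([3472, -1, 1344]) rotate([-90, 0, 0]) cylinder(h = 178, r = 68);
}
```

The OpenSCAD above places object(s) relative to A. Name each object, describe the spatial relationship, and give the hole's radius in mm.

A is a house frame. The house frame has a circular hole through its front wall. The hole's radius is 68 mm.

The subtracted cylinder has r = 68 mm.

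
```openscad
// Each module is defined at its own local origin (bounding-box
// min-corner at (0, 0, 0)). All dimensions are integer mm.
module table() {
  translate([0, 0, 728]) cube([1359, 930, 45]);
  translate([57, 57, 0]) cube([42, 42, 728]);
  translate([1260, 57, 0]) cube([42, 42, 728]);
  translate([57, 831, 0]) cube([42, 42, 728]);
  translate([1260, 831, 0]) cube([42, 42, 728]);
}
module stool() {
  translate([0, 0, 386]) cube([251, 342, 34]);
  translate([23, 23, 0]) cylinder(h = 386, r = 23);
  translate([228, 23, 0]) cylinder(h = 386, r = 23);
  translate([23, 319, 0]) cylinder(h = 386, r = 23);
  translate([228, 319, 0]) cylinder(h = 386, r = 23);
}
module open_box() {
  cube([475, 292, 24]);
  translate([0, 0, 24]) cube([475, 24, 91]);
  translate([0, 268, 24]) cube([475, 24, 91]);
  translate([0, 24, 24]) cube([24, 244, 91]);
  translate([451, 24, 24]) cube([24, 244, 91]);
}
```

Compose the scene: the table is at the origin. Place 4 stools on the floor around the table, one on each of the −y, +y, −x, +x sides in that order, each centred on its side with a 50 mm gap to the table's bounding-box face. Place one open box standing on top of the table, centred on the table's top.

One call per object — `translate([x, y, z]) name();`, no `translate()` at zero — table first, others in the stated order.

table();
translate([554, -392, 0]) stool();
translate([554, 980, 0]) stool();
translate([-301, 294, 0]) stool();
translate([1409, 294, 0]) stool();
translate([442, 319, 773]) open_box();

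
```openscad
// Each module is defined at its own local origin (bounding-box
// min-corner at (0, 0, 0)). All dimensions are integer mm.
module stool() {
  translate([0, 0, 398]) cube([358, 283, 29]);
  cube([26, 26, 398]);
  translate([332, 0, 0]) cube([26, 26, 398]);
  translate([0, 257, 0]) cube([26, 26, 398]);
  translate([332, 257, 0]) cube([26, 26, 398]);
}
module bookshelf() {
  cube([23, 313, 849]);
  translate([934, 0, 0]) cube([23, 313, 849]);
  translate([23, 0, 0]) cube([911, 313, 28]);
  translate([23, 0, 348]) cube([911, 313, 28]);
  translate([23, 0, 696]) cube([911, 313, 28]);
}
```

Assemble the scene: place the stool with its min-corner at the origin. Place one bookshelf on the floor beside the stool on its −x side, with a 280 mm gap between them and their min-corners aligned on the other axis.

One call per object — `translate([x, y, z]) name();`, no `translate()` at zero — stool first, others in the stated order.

stool();
translate([-1237, 0, 0]) bookshelf();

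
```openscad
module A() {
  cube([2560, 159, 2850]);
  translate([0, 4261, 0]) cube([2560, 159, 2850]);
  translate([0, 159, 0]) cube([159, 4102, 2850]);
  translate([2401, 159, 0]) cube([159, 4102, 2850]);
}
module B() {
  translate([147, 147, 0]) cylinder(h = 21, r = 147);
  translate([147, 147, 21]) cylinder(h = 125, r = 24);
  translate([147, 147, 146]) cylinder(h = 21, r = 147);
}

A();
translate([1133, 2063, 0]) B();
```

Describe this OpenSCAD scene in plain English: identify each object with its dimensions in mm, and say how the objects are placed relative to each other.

A is the wall frame of a small rectangular building: four walls, each 2850 mm tall and 159 mm thick, enclosing a footprint 2560 mm (x) by 4420 mm (y) outside-to-outside, with no floor or roof. The front and back walls (the −y and +y sides) span the full width; the two side walls fit between them.

B is a spool: two coaxial disc flanges of radius 147 mm and thickness 21 mm, joined by a core cylinder of radius 24 mm and height 125 mm. The lower flange rests on z = 0 and the three cylinders share a vertical axis.

The spool sits inside the house frame, centred.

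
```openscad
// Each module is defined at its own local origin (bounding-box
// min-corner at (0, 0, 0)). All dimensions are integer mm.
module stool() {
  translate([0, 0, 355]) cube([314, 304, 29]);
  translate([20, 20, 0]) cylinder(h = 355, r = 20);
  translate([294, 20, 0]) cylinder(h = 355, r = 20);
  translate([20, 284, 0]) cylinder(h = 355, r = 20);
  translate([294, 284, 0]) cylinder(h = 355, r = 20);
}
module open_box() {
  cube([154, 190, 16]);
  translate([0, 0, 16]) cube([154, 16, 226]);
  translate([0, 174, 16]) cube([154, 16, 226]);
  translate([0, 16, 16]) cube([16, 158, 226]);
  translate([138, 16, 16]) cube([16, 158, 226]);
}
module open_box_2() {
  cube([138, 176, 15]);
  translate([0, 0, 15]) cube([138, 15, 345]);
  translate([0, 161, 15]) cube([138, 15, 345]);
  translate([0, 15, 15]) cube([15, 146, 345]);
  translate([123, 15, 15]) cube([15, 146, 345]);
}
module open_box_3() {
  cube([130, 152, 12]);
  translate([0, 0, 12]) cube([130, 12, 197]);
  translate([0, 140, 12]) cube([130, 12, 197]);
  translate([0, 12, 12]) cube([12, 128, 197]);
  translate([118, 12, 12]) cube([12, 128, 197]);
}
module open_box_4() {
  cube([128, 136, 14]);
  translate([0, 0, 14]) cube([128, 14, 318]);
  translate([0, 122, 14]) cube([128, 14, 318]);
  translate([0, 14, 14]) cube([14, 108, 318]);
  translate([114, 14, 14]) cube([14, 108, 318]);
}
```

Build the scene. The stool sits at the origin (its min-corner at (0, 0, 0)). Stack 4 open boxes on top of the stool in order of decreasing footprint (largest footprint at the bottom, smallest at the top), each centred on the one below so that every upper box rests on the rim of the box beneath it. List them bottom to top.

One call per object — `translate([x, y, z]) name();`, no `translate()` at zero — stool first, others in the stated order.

stool();
translate([80, 57, 384]) open_box();
translate([88, 64, 626]) open_box_2();
translate([92, 76, 986]) open_box_3();
translate([93, 84, 1195]) open_box_4();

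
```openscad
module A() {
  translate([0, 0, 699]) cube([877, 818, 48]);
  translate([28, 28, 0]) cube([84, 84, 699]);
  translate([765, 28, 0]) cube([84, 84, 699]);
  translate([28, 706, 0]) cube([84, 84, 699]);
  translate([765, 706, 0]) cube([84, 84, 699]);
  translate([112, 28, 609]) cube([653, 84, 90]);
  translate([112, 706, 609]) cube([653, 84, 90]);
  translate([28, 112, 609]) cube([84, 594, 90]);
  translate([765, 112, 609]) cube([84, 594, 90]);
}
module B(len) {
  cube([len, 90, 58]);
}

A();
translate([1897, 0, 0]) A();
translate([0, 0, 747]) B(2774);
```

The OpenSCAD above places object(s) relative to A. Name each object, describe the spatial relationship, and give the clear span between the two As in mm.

A is a table. B is a beam. A beam spans the tops of two tables. The clear span between the two tables is 1020 mm.

Second table starts at x = 1897; first ends at x = 877; clear span = 1897 − 877 = 1020 mm.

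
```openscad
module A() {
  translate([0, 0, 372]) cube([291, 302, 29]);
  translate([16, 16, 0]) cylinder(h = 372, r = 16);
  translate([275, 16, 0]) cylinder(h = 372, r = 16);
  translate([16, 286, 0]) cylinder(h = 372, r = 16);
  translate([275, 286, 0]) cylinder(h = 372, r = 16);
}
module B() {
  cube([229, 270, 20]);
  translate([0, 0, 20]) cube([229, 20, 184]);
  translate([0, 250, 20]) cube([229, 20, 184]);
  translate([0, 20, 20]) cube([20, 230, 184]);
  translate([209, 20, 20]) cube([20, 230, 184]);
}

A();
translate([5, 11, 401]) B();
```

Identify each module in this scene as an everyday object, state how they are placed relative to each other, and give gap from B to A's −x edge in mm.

A is a stool. B is an open box. The open box is on top of the stool. The gap from the open box to the stool's −x edge is 5 mm.

The open box's min-x is at 5; the stool's min-x is 0; gap = 5 mm.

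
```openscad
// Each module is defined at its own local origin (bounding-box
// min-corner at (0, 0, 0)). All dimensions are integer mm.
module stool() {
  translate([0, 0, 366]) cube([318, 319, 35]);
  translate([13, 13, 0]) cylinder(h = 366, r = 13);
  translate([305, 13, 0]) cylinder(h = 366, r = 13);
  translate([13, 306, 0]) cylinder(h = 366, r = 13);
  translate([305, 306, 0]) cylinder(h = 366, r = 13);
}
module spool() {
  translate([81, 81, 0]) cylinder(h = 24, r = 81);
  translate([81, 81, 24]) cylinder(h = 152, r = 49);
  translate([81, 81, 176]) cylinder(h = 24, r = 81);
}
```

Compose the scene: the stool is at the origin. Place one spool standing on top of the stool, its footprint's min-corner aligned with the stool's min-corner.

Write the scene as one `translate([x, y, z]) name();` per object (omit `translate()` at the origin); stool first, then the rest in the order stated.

stool();
translate([0, 0, 401]) spool();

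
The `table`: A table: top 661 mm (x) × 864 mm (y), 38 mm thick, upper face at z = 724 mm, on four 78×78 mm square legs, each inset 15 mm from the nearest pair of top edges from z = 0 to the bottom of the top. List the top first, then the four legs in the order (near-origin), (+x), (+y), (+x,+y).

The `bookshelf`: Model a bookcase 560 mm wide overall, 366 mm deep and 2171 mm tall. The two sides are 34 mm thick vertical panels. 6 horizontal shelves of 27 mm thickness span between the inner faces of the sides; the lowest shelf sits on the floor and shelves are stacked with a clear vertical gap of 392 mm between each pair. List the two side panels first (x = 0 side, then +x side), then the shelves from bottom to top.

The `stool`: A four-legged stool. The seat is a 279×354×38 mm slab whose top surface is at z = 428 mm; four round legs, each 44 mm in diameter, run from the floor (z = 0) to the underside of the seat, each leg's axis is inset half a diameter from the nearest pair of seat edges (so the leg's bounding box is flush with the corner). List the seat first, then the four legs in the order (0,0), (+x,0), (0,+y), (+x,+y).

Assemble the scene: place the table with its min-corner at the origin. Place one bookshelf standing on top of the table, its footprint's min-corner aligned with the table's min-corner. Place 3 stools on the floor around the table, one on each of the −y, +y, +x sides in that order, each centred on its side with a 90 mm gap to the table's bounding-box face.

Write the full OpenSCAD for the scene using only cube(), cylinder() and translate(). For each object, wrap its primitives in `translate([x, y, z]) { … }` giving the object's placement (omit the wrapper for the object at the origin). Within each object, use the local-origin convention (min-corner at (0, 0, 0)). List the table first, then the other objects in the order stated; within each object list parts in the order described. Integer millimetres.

translate([0, 0, 686]) cube([661, 864, 38]);
translate([15, 15, 0]) cube([78, 78, 686]);
translate([568, 15, 0]) cube([78, 78, 686]);
translate([15, 771, 0]) cube([78, 78, 686]);
translate([568, 771, 0]) cube([78, 78, 686]);
translate([0, 0, 724]) {
  cube([34, 366, 2171]);
  translate([526, 0, 0]) cube([34, 366, 2171]);
  translate([34, 0, 0]) cube([492, 366, 27]);
  translate([34, 0, 419]) cube([492, 366, 27]);
  translate([34, 0, 838]) cube([492, 366, 27]);
  translate([34, 0, 1257]) cube([492, 366, 27]);
  translate([34, 0, 1676]) cube([492, 366, 27]);
  translate([34, 0, 2095]) cube([492, 366, 27]);
}
translate([191, -444, 0]) {
  translate([0, 0, 390]) cube([279, 354, 38]);
  translate([22, 22, 0]) cylinder(h = 390, r = 22);
  translate([257, 22, 0]) cylinder(h = 390, r = 22);
  translate([22, 332, 0]) cylinder(h = 390, r = 22);
  translate([257, 332, 0]) cylinder(h = 390, r = 22);
}
translate([191, 954, 0]) {
  translate([0, 0, 390]) cube([279, 354, 38]);
  translate([22, 22, 0]) cylinder(h = 390, r = 22);
  translate([257, 22, 0]) cylinder(h = 390, r = 22);
  translate([22, 332, 0]) cylinder(h = 390, r = 22);
  translate([257, 332, 0]) cylinder(h = 390, r = 22);
}
translate([751, 255, 0]) {
  translate([0, 0, 390]) cube([279, 354, 38]);
  translate([22, 22, 0]) cylinder(h = 390, r = 22);
  translate([257, 22, 0]) cylinder(h = 390, r = 22);
  translate([22, 332, 0]) cylinder(h = 390, r = 22);
  translate([257, 332, 0]) cylinder(h = 390, r = 22);
}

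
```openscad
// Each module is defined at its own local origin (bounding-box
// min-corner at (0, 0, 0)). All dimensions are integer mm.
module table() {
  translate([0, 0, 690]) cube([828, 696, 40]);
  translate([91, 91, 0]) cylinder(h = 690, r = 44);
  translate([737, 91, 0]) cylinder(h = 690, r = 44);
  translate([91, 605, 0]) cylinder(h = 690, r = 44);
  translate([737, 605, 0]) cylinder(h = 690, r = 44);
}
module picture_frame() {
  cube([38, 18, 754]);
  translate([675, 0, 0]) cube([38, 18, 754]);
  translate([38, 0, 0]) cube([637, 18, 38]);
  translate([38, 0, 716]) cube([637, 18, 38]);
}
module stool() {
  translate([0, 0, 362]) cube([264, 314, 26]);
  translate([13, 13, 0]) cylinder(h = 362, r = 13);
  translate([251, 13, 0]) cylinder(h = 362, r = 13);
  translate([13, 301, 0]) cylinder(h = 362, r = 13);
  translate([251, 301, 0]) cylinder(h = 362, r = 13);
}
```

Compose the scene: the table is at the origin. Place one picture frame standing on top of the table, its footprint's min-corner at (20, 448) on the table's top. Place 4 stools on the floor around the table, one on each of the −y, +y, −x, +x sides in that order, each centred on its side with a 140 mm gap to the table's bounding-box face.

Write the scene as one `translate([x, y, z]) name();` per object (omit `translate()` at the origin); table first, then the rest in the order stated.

table();
translate([20, 448, 730]) picture_frame();
translate([282, -454, 0]) stool();
translate([282, 836, 0]) stool();
translate([-404, 191, 0]) stool();
translate([968, 191, 0]) stool();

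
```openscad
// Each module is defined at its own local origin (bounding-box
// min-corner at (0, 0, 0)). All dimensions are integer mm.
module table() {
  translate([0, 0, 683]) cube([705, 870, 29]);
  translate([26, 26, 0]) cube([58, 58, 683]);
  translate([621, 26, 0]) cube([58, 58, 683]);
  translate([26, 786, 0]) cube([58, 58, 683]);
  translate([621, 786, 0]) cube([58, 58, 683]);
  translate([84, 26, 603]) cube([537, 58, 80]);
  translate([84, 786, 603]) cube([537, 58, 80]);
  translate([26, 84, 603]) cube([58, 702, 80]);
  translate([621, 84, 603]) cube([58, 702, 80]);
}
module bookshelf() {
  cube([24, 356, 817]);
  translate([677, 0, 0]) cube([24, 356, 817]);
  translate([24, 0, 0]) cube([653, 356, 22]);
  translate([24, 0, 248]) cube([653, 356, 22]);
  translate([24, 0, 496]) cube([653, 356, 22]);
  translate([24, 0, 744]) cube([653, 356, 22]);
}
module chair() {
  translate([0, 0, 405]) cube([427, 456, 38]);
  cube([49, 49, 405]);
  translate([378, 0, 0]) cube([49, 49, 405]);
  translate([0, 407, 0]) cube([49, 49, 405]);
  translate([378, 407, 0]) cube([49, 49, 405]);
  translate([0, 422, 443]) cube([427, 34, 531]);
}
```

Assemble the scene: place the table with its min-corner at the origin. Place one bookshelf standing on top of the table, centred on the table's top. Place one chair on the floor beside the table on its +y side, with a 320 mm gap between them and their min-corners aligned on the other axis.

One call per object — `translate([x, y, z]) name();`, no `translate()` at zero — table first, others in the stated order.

table();
translate([2, 257, 712]) bookshelf();
translate([0, 1190, 0]) chair();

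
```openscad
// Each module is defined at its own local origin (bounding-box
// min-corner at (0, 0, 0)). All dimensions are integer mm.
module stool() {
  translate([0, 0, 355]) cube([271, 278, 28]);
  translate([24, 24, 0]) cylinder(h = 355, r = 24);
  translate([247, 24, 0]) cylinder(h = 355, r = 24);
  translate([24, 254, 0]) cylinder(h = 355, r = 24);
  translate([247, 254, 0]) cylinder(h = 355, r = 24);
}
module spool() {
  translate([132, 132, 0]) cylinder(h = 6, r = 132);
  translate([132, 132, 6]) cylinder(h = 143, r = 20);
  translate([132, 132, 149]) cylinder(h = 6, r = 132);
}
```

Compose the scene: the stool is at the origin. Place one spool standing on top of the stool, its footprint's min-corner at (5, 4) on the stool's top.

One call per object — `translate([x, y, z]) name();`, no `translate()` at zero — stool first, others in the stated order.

stool();
translate([5, 4, 383]) spool();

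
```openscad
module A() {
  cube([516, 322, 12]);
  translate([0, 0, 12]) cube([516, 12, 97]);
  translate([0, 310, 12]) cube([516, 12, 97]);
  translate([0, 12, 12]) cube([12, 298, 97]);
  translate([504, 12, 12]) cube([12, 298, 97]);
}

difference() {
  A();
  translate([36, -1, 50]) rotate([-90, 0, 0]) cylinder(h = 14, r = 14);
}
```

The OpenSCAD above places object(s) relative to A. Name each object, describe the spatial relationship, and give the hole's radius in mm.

A is an open box. The open box has a circular hole through its front wall. The hole's radius is 14 mm.

The subtracted cylinder has r = 14 mm.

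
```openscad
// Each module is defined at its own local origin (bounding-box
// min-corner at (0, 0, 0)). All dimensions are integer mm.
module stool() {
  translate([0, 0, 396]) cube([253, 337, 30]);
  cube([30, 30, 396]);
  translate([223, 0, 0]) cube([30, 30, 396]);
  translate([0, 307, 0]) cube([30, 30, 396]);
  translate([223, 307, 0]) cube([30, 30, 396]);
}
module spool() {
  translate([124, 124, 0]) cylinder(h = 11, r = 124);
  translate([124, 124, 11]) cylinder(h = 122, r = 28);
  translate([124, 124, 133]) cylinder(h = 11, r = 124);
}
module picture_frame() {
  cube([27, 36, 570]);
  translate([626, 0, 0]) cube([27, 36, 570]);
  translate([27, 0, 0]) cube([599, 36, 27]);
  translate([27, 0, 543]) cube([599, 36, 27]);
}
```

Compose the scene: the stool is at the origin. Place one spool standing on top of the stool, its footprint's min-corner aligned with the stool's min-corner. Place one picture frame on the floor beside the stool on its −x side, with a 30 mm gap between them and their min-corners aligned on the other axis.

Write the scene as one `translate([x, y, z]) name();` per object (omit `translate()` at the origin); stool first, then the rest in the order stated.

stool();
translate([0, 0, 426]) spool();
translate([-683, 0, 0]) picture_frame();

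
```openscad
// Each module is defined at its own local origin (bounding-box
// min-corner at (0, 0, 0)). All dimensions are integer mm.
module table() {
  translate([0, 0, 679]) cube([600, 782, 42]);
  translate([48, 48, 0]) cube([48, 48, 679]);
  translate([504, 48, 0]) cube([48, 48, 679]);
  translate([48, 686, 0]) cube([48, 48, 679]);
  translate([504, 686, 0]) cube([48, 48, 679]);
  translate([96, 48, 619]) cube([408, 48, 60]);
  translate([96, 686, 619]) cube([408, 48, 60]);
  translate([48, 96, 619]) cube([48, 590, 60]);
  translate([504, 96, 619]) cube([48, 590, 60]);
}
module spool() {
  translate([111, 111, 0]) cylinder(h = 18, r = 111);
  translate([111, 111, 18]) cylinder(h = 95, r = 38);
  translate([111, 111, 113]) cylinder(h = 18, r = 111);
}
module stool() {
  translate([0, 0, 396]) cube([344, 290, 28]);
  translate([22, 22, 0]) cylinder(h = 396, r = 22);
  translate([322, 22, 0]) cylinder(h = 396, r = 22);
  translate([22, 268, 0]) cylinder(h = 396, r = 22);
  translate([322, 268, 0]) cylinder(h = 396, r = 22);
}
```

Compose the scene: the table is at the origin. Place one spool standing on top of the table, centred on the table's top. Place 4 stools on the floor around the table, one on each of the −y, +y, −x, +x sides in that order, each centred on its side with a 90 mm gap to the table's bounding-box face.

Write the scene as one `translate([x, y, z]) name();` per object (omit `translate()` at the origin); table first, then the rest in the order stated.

table();
translate([189, 280, 721]) spool();
translate([128, -380, 0]) stool();
translate([128, 872, 0]) stool();
translate([-434, 246, 0]) stool();
translate([690, 246, 0]) stool();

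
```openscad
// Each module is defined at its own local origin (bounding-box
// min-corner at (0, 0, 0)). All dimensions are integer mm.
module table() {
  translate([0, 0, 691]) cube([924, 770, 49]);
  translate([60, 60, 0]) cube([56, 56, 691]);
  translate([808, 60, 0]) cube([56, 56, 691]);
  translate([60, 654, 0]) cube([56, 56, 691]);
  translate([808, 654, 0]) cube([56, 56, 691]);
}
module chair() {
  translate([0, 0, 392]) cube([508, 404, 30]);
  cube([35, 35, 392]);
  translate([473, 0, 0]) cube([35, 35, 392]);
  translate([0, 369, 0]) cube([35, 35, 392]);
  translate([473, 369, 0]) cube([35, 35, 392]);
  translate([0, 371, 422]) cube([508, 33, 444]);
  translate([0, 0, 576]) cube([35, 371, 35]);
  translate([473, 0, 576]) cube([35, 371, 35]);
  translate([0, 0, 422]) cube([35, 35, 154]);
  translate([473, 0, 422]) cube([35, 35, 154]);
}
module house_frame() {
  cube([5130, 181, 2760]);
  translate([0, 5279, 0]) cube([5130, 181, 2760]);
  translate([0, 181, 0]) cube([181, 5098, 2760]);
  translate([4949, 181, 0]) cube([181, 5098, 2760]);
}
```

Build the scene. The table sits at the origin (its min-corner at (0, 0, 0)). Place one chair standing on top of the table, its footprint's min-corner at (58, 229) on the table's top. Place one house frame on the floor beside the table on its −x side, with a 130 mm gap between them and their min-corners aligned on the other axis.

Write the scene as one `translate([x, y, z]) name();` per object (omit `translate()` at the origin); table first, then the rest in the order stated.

table();
translate([58, 229, 740]) chair();
translate([-5260, 0, 0]) house_frame();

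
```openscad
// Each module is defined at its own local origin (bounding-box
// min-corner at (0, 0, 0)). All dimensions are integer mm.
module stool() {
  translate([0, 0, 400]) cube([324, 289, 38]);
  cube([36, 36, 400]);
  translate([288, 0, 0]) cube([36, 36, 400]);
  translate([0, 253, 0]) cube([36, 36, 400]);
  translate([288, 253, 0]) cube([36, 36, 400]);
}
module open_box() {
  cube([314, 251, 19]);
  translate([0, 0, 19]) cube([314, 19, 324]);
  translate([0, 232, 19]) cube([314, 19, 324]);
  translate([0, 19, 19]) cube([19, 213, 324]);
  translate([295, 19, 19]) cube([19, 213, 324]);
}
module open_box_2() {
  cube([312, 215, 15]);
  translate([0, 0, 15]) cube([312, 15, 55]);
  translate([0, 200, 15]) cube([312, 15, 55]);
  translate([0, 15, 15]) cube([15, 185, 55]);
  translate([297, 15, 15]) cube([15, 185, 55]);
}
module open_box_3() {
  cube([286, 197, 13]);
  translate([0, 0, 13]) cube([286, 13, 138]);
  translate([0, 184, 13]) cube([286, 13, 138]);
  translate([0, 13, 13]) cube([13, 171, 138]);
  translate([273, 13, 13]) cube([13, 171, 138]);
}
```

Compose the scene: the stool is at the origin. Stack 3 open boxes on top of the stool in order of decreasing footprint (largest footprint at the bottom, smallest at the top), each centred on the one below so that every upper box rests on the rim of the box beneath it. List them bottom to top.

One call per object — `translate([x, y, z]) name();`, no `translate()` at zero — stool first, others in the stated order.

stool();
translate([5, 19, 438]) open_box();
translate([6, 37, 781]) open_box_2();
translate([19, 46, 851]) open_box_3();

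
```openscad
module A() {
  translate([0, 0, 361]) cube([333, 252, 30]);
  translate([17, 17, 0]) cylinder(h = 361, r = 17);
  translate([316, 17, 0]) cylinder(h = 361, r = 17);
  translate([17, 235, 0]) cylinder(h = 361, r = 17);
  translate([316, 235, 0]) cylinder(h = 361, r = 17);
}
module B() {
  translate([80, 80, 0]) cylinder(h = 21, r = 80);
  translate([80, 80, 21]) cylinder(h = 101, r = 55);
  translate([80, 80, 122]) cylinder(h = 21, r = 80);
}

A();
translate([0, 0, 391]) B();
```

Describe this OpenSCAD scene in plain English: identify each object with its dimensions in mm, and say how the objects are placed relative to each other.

A is a four-legged stool. The seat is a 333×252×30 mm slab whose top surface is at z = 391 mm; four round legs, each 34 mm in diameter, run from the floor (z = 0) to the underside of the seat, each leg's axis is inset half a diameter from the nearest pair of seat edges (so the leg's bounding box is flush with the corner).

B is a spool: two coaxial disc flanges of radius 80 mm and thickness 21 mm, joined by a core cylinder of radius 55 mm and height 101 mm. The lower flange rests on z = 0 and the three cylinders share a vertical axis.

The spool is on top of the stool.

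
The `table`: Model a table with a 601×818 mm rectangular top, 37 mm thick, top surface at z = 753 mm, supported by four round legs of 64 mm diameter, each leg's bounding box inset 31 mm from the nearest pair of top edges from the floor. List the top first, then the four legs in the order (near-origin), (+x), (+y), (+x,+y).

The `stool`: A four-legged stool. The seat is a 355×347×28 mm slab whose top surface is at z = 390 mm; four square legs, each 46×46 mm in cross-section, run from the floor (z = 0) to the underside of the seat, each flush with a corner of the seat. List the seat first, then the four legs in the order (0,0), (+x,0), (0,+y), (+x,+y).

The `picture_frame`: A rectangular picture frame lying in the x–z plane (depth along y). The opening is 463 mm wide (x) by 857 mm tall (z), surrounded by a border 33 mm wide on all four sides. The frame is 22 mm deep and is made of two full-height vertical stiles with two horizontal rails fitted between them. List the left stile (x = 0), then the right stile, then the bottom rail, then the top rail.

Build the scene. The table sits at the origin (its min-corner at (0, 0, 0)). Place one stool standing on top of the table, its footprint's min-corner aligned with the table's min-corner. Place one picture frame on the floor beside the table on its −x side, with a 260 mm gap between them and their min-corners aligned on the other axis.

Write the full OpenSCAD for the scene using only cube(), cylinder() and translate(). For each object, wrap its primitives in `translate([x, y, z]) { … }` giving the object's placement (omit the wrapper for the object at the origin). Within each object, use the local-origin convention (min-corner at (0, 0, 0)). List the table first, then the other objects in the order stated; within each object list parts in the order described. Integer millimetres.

translate([0, 0, 716]) cube([601, 818, 37]);
translate([63, 63, 0]) cylinder(h = 716, r = 32);
translate([538, 63, 0]) cylinder(h = 716, r = 32);
translate([63, 755, 0]) cylinder(h = 716, r = 32);
translate([538, 755, 0]) cylinder(h = 716, r = 32);
translate([0, 0, 753]) {
  translate([0, 0, 362]) cube([355, 347, 28]);
  cube([46, 46, 362]);
  translate([309, 0, 0]) cube([46, 46, 362]);
  translate([0, 301, 0]) cube([46, 46, 362]);
  translate([309, 301, 0]) cube([46, 46, 362]);
}
translate([-789, 0, 0]) {
  cube([33, 22, 923]);
  translate([496, 0, 0]) cube([33, 22, 923]);
  translate([33, 0, 0]) cube([463, 22, 33]);
  translate([33, 0, 890]) cube([463, 22, 33]);
}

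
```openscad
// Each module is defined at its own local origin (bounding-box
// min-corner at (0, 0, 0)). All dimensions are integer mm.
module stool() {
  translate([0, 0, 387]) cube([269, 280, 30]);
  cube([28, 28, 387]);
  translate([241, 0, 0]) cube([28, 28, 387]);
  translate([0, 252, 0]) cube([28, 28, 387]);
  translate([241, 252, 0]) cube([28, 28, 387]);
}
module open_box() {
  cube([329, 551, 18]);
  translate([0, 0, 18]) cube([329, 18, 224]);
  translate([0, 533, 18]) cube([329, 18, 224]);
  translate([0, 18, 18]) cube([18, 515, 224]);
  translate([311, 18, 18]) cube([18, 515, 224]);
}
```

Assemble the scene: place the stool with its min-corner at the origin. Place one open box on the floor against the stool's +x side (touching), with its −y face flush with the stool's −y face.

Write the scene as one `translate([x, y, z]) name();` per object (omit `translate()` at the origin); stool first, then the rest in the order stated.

stool();
translate([269, 0, 0]) open_box();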